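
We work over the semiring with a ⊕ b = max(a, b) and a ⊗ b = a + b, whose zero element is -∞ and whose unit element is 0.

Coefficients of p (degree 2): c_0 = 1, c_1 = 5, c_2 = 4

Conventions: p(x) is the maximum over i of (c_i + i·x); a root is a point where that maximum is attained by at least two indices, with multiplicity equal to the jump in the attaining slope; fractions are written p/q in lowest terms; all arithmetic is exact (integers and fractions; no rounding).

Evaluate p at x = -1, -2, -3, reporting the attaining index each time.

p(-1) = max(1+0·(-1)=1, 5+1·(-1)=4, 4+2·(-1)=2) = 4 (attained by i=1)
p(-2) = max(1+0·(-2)=1, 5+1·(-2)=3, 4+2·(-2)=0) = 3 (attained by i=1)
p(-3) = max(1+0·(-3)=1, 5+1·(-3)=2, 4+2·(-3)=-2) = 2 (attained by i=1)
Answer: p(-1) = 4; p(-2) = 3; p(-3) = 2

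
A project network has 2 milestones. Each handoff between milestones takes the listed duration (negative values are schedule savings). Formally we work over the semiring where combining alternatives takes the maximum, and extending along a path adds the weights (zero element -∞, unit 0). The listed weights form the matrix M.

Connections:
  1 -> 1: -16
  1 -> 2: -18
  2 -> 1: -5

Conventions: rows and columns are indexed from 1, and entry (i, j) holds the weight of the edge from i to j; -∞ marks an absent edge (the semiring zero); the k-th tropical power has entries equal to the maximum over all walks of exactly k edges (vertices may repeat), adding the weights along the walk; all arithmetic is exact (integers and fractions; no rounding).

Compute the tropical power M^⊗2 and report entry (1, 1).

M^⊗2:
  [-23, -34]
  [-21, -23]
Key observation: the optimum is the walk 1->2->1, with weight (-18) + (-5) = -23.
Optimal value attained by: walk 1->2->1.
Answer: (M^⊗2)[1][1] = -23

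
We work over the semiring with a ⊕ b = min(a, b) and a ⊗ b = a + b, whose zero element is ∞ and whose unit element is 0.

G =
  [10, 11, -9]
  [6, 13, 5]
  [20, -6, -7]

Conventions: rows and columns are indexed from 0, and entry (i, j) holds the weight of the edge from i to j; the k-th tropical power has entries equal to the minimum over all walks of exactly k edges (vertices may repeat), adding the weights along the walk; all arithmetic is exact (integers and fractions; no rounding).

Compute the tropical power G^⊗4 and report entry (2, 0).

G^⊗2:
  [11, -15, -16]
  [16, -1, -3]
  [0, -13, -14]
G^⊗3:
  [-9, -22, -23]
  [5, -9, -10]
  [-7, -20, -21]
G^⊗4:
  [-16, -29, -30]
  [-3, -16, -17]
  [-14, -27, -28]
Key observation: the optimum is the walk 2->2->2->1->0, with weight (-7) + (-7) + (-6) + 6 = -14.
Optimal value attained by: walk 2->2->2->1->0.
Answer: (G^⊗4)[2][0] = -14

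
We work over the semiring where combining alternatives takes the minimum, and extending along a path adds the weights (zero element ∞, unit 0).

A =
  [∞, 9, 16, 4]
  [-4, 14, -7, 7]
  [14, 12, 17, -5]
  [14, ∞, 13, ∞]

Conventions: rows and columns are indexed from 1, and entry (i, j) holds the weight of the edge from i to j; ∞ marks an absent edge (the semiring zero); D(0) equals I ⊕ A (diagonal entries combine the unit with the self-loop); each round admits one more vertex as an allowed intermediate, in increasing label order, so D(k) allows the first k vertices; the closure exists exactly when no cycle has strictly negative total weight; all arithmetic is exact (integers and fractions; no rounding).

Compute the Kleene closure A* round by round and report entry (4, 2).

D(0):
  [0, 9, 16, 4]
  [-4, 0, -7, 7]
  [14, 12, 0, -5]
  [14, ∞, 13, 0]
D(1):
  [0, 9, 16, 4]
  [-4, 0, -7, 0]
  [14, 12, 0, -5]
  [14, 23, 13, 0]
D(2):
  [0, 9, 2, 4]
  [-4, 0, -7, 0]
  [8, 12, 0, -5]
  [14, 23, 13, 0]
D(3):
  [0, 9, 2, -3]
  [-4, 0, -7, -12]
  [8, 12, 0, -5]
  [14, 23, 13, 0]
D(4):
  [0, 9, 2, -3]
  [-4, 0, -7, -12]
  [8, 12, 0, -5]
  [14, 23, 13, 0]
Answer: A*[4][2] = 23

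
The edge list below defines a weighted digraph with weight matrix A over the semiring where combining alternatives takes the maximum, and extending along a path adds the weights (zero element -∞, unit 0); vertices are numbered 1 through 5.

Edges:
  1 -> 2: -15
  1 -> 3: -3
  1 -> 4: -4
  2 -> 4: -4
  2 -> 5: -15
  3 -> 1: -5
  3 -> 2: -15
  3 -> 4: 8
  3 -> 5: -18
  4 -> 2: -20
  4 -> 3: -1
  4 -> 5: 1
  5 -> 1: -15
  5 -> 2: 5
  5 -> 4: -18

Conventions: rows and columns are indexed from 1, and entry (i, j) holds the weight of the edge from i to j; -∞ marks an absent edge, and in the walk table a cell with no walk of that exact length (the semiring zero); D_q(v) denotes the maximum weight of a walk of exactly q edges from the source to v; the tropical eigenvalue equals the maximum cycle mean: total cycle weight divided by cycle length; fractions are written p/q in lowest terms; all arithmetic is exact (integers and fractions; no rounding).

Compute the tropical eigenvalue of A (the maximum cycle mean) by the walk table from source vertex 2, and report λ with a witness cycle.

q=0: [-∞, 0, -∞, -∞, -∞]
q=1: [-∞, -∞, -∞, -4, -15]
q=2: [-30, -10, -5, -33, -3]
q=3: [-10, 2, -33, 3, -23]
q=4: [-38, -17, 2, -2, 4]
q=5: [-3, 9, -3, 10, -1]
Optimal cycle mean attained by: cycle 3->4->3, total 8 + (-1), length 2.
Answer: λ = 7/2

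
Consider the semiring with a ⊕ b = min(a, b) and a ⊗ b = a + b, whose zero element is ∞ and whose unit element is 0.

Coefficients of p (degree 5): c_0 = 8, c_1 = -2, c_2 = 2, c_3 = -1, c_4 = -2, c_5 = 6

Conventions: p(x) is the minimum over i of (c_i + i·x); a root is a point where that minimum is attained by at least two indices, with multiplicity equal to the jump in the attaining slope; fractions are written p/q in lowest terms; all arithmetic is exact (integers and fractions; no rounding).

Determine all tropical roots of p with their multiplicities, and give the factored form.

hull edge (i=0, c=8) to (i=1, c=-2): slope -10, span 1
hull edge (i=1, c=-2) to (i=4, c=-2): slope 0, span 3
hull edge (i=4, c=-2) to (i=5, c=6): slope 8, span 1
Factored form: p(x) = 6 ⊗ (x ⊕ (-8)) ⊗ (x ⊕ 0) ⊗ (x ⊕ 0) ⊗ (x ⊕ 0) ⊗ (x ⊕ 10)
Answer: roots = -8 (mult 1), 0 (mult 3), 10 (mult 1)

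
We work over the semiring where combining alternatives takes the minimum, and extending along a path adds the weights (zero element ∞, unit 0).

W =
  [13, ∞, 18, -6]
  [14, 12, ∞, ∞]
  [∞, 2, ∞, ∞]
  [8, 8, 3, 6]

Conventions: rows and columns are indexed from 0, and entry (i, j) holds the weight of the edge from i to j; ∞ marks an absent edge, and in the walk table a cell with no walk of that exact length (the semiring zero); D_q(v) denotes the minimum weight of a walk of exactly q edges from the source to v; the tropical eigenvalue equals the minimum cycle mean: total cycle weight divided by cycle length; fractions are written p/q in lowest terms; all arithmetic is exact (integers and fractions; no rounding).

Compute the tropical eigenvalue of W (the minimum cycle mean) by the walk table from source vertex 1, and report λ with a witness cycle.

q=0: [∞, 0, ∞, ∞]
q=1: [14, 12, ∞, ∞]
q=2: [26, 24, 32, 8]
q=3: [16, 16, 11, 14]
q=4: [22, 13, 17, 10]
Optimal cycle mean attained by: cycle 0->3->0, total (-6) + 8, length 2.
Answer: λ = 1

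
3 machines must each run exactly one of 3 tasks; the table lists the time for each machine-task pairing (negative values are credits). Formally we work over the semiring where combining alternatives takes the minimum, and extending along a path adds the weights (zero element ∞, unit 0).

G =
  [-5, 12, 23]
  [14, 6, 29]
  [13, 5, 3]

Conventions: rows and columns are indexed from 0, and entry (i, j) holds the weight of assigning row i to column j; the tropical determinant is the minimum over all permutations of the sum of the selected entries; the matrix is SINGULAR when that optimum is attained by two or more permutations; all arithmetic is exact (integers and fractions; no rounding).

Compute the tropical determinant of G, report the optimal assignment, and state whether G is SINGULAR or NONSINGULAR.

σ = (0, 1, 2): (-5) + 6 + 3 = 4
σ = (0, 2, 1): (-5) + 29 + 5 = 29
σ = (1, 0, 2): 12 + 14 + 3 = 29
σ = (1, 2, 0): 12 + 29 + 13 = 54
σ = (2, 0, 1): 23 + 14 + 5 = 42
σ = (2, 1, 0): 23 + 6 + 13 = 42
Optimal value attained by: σ = (0, 1, 2).
Answer: det⊕(G) = 4; verdict: NONSINGULAR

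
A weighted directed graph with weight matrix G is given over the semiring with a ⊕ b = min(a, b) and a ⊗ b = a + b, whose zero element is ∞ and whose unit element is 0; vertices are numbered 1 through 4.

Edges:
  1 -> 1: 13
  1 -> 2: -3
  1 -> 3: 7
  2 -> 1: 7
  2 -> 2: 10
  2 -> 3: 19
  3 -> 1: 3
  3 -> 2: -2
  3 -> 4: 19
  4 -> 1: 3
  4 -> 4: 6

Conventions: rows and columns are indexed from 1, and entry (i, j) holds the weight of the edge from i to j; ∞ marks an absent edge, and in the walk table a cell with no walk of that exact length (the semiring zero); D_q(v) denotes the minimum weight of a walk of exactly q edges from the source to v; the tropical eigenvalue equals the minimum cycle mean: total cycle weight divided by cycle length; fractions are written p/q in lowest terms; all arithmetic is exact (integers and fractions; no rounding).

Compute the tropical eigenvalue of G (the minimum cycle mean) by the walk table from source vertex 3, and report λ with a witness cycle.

q=0: [∞, ∞, 0, ∞]
q=1: [3, -2, ∞, 19]
q=2: [5, 0, 10, 25]
q=3: [7, 2, 12, 29]
q=4: [9, 4, 14, 31]
Optimal cycle mean attained by: cycle 1->2->1, total (-3) + 7, length 2.
Answer: λ = 2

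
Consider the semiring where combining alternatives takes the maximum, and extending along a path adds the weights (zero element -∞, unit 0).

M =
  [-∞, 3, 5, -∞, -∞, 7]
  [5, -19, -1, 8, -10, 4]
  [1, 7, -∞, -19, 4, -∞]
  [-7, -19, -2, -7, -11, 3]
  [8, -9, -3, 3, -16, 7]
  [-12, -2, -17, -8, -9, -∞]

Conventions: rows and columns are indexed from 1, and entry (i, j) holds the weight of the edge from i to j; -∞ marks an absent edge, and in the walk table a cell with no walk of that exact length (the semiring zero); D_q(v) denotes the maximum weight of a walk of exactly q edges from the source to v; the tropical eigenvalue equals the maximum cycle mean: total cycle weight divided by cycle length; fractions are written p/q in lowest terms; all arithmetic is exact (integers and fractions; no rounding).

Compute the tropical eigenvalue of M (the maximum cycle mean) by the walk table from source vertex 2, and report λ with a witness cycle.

q=0: [-∞, 0, -∞, -∞, -∞, -∞]
q=1: [5, -19, -1, 8, -10, 4]
q=2: [1, 8, 10, 1, 3, 12]
q=3: [13, 17, 7, 16, 14, 12]
q=4: [22, 16, 18, 25, 11, 21]
q=5: [21, 25, 27, 24, 22, 29]
q=6: [30, 34, 26, 33, 31, 29]
Optimal cycle mean attained by: cycle 1->3->2->1, total 5 + 7 + 5, length 3.
Answer: λ = 17/3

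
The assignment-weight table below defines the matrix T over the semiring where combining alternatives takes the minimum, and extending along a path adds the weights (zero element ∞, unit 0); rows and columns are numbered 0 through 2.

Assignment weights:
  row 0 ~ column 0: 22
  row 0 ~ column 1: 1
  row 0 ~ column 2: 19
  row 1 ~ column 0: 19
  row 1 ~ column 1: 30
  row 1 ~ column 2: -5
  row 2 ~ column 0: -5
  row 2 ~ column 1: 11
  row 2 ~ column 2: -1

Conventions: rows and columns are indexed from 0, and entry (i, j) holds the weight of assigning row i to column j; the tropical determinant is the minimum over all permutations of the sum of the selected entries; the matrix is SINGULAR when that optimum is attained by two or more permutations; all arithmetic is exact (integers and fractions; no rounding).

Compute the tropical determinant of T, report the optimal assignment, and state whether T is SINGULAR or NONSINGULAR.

σ = (0, 1, 2): 22 + 30 + (-1) = 51
σ = (0, 2, 1): 22 + (-5) + 11 = 28
σ = (1, 0, 2): 1 + 19 + (-1) = 19
σ = (1, 2, 0): 1 + (-5) + (-5) = -9
σ = (2, 0, 1): 19 + 19 + 11 = 49
σ = (2, 1, 0): 19 + 30 + (-5) = 44
Optimal value attained by: σ = (1, 2, 0).
Answer: det⊕(T) = -9; verdict: NONSINGULAR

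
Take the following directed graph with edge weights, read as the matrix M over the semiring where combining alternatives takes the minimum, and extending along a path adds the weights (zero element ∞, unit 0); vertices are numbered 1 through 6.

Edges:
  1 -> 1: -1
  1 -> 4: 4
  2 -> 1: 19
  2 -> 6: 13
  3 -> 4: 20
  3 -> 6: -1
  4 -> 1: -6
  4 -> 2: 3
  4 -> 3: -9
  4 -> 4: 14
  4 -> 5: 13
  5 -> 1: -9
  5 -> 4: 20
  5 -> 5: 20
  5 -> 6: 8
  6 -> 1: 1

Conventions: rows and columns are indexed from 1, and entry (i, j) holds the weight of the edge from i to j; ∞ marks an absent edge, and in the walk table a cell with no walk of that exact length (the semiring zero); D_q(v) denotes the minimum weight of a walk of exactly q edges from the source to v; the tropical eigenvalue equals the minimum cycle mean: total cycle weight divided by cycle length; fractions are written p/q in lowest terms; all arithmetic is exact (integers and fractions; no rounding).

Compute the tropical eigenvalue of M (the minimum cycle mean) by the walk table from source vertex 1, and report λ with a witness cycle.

q=0: [0, ∞, ∞, ∞, ∞, ∞]
q=1: [-1, ∞, ∞, 4, ∞, ∞]
q=2: [-2, 7, -5, 3, 17, ∞]
q=3: [-3, 6, -6, 2, 16, -6]
q=4: [-5, 5, -7, 1, 15, -7]
q=5: [-6, 4, -8, -1, 14, -8]
q=6: [-7, 2, -10, -2, 12, -9]
Optimal cycle mean attained by: cycle 1->4->3->6->1, total 4 + (-9) + (-1) + 1, length 4.
Answer: λ = -5/4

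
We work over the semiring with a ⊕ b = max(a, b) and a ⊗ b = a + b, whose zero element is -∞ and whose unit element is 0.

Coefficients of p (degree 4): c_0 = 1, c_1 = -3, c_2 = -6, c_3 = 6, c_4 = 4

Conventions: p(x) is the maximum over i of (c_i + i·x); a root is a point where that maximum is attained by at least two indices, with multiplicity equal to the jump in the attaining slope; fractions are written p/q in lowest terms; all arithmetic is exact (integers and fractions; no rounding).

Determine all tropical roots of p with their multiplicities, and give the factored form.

hull edge (i=0, c=1) to (i=3, c=6): slope 5/3, span 3
hull edge (i=3, c=6) to (i=4, c=4): slope -2, span 1
Factored form: p(x) = 4 ⊗ (x ⊕ (-5/3)) ⊗ (x ⊕ (-5/3)) ⊗ (x ⊕ (-5/3)) ⊗ (x ⊕ 2)
Answer: roots = -5/3 (mult 3), 2 (mult 1)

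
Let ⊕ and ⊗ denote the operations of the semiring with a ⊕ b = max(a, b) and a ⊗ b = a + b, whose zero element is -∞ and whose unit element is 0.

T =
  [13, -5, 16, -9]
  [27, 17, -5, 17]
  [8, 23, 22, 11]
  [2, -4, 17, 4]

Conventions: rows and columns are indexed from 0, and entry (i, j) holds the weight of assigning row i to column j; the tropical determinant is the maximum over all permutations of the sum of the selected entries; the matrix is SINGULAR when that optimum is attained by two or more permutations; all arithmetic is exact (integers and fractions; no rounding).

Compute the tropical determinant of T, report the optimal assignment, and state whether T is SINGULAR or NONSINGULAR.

σ = (0, 1, 2, 3): 13 + 17 + 22 + 4 = 56
σ = (0, 1, 3, 2): 13 + 17 + 11 + 17 = 58
σ = (0, 2, 1, 3): 13 + (-5) + 23 + 4 = 35
σ = (0, 2, 3, 1): 13 + (-5) + 11 + (-4) = 15
σ = (0, 3, 1, 2): 13 + 17 + 23 + 17 = 70
σ = (0, 3, 2, 1): 13 + 17 + 22 + (-4) = 48
σ = (1, 0, 2, 3): (-5) + 27 + 22 + 4 = 48
σ = (1, 0, 3, 2): (-5) + 27 + 11 + 17 = 50
σ = (1, 2, 0, 3): (-5) + (-5) + 8 + 4 = 2
σ = (1, 2, 3, 0): (-5) + (-5) + 11 + 2 = 3
σ = (1, 3, 0, 2): (-5) + 17 + 8 + 17 = 37
σ = (1, 3, 2, 0): (-5) + 17 + 22 + 2 = 36
σ = (2, 0, 1, 3): 16 + 27 + 23 + 4 = 70
σ = (2, 0, 3, 1): 16 + 27 + 11 + (-4) = 50
σ = (2, 1, 0, 3): 16 + 17 + 8 + 4 = 45
σ = (2, 1, 3, 0): 16 + 17 + 11 + 2 = 46
σ = (2, 3, 0, 1): 16 + 17 + 8 + (-4) = 37
σ = (2, 3, 1, 0): 16 + 17 + 23 + 2 = 58
σ = (3, 0, 1, 2): (-9) + 27 + 23 + 17 = 58
σ = (3, 0, 2, 1): (-9) + 27 + 22 + (-4) = 36
σ = (3, 1, 0, 2): (-9) + 17 + 8 + 17 = 33
σ = (3, 1, 2, 0): (-9) + 17 + 22 + 2 = 32
σ = (3, 2, 0, 1): (-9) + (-5) + 8 + (-4) = -10
σ = (3, 2, 1, 0): (-9) + (-5) + 23 + 2 = 11
Optimal value attained by: σ = (0, 3, 1, 2).
Answer: det⊕(T) = 70; verdict: SINGULAR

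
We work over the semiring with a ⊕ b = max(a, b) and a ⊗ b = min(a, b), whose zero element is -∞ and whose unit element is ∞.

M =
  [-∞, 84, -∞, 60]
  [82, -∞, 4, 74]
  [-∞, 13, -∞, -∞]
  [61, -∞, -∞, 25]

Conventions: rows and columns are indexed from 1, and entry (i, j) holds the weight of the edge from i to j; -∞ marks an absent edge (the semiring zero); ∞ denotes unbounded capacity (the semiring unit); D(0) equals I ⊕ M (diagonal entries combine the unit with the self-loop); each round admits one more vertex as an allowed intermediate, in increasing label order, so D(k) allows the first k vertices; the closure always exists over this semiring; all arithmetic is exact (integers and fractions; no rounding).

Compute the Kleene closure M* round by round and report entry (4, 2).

D(0):
  [∞, 84, -∞, 60]
  [82, ∞, 4, 74]
  [-∞, 13, ∞, -∞]
  [61, -∞, -∞, ∞]
D(1):
  [∞, 84, -∞, 60]
  [82, ∞, 4, 74]
  [-∞, 13, ∞, -∞]
  [61, 61, -∞, ∞]
D(2):
  [∞, 84, 4, 74]
  [82, ∞, 4, 74]
  [13, 13, ∞, 13]
  [61, 61, 4, ∞]
D(3):
  [∞, 84, 4, 74]
  [82, ∞, 4, 74]
  [13, 13, ∞, 13]
  [61, 61, 4, ∞]
D(4):
  [∞, 84, 4, 74]
  [82, ∞, 4, 74]
  [13, 13, ∞, 13]
  [61, 61, 4, ∞]
Answer: M*[4][2] = 61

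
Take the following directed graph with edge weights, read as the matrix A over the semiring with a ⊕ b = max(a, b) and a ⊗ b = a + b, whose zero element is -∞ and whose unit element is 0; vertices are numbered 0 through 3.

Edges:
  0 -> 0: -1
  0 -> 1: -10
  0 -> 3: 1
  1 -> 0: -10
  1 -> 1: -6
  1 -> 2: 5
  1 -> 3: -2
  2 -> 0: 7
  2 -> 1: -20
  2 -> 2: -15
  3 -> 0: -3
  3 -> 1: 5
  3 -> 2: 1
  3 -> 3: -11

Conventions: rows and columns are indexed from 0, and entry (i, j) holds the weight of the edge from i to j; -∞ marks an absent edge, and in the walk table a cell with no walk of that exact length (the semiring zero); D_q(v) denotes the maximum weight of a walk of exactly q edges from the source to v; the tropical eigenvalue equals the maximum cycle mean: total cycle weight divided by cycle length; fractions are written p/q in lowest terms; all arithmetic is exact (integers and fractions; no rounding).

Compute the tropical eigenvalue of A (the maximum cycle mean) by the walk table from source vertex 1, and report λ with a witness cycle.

q=0: [-∞, 0, -∞, -∞]
q=1: [-10, -6, 5, -2]
q=2: [12, 3, -1, -8]
q=3: [11, 2, 8, 13]
q=4: [15, 18, 14, 12]
Optimal cycle mean attained by: cycle 0->3->1->2->0, total 1 + 5 + 5 + 7, length 4.
Answer: λ = 9/2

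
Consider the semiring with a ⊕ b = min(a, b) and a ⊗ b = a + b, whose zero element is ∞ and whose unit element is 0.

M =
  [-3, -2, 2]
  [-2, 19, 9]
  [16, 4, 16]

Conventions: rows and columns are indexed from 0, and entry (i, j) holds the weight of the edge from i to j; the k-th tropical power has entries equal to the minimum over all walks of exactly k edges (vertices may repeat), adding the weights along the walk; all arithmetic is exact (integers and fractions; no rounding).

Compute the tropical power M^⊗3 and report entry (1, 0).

M^⊗2:
  [-6, -5, -1]
  [-5, -4, 0]
  [2, 14, 13]
M^⊗3:
  [-9, -8, -4]
  [-8, -7, -3]
  [-1, 0, 4]
Key observation: the optimum is the walk 1->0->0->0, with weight (-2) + (-3) + (-3) = -8.
Optimal value attained by: walk 1->0->0->0.
Answer: (M^⊗3)[1][0] = -8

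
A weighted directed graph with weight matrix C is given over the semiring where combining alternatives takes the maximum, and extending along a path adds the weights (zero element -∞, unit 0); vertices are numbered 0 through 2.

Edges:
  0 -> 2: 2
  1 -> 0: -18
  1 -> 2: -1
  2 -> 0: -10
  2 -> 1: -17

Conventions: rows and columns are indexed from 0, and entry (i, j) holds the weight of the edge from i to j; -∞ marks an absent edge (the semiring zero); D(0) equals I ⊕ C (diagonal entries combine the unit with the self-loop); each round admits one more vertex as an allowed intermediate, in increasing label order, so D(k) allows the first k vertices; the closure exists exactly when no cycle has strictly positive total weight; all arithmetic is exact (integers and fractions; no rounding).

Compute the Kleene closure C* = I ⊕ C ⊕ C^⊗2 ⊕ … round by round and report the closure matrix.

D(0):
  [0, -∞, 2]
  [-18, 0, -1]
  [-10, -17, 0]
D(1):
  [0, -∞, 2]
  [-18, 0, -1]
  [-10, -17, 0]
D(2):
  [0, -∞, 2]
  [-18, 0, -1]
  [-10, -17, 0]
D(3):
  [0, -15, 2]
  [-11, 0, -1]
  [-10, -17, 0]
Answer: C* = [[0, -15, 2], [-11, 0, -1], [-10, -17, 0]]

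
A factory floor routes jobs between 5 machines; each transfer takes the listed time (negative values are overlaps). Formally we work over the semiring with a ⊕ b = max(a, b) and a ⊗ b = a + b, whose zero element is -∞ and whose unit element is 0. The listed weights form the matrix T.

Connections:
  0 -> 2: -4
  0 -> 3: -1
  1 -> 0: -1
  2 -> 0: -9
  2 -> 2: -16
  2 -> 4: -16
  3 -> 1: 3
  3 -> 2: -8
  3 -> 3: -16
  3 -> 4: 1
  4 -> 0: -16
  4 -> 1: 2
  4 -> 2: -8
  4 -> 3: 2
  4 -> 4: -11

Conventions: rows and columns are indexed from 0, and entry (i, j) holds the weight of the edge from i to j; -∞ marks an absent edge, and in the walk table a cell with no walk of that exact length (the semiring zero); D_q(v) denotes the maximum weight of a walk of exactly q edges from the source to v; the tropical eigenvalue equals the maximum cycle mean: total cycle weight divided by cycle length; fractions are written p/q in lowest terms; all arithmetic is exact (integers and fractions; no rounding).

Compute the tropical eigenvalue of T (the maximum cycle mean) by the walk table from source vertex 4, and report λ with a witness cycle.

q=0: [-∞, -∞, -∞, -∞, 0]
q=1: [-16, 2, -8, 2, -11]
q=2: [1, 5, -6, -9, 3]
q=3: [4, 5, -3, 5, -8]
q=4: [4, 8, 0, 3, 6]
q=5: [7, 8, 0, 8, 4]
Optimal cycle mean attained by: cycle 3->4->3, total 1 + 2, length 2.
Answer: λ = 3/2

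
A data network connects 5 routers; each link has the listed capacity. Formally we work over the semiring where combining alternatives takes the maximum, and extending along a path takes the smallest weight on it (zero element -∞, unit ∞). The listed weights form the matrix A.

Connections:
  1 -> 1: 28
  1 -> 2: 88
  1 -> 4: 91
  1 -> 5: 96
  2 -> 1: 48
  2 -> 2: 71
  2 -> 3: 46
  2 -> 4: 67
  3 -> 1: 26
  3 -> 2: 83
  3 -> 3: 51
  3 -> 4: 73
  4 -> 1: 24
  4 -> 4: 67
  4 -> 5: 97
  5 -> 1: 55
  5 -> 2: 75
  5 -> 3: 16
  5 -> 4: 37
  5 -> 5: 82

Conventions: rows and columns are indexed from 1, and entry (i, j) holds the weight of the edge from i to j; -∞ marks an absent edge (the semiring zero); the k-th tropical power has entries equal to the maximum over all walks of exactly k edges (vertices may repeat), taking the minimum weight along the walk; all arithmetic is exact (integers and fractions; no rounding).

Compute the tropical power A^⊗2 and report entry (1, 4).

A^⊗2:
  [55, 75, 46, 67, 91]
  [48, 71, 46, 67, 67]
  [48, 71, 51, 67, 73]
  [55, 75, 16, 67, 82]
  [55, 75, 46, 67, 82]
Key observation: the optimum is the walk 1->2->4, with weight 88 min 67 = 67.
Optimal value attained by: walk 1->2->4.
Answer: (A^⊗2)[1][4] = 67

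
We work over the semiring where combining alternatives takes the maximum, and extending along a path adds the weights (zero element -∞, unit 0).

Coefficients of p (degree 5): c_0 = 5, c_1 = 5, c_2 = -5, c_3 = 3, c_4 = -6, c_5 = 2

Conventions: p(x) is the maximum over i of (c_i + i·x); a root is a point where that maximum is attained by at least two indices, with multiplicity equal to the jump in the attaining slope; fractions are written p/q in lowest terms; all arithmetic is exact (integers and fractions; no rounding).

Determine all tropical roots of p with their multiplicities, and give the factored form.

hull edge (i=0, c=5) to (i=1, c=5): slope 0, span 1
hull edge (i=1, c=5) to (i=5, c=2): slope -3/4, span 4
Factored form: p(x) = 2 ⊗ (x ⊕ 0) ⊗ (x ⊕ 3/4) ⊗ (x ⊕ 3/4) ⊗ (x ⊕ 3/4) ⊗ (x ⊕ 3/4)
Answer: roots = 0 (mult 1), 3/4 (mult 4)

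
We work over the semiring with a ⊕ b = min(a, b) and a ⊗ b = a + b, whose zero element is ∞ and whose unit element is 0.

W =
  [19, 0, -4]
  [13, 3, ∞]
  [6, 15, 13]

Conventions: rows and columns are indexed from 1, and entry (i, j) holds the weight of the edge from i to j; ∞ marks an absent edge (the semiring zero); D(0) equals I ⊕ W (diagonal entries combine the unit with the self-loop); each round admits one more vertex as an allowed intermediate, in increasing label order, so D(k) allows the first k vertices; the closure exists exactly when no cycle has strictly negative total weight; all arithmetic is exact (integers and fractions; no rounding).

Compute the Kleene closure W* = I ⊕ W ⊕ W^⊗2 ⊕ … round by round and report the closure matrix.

D(0):
  [0, 0, -4]
  [13, 0, ∞]
  [6, 15, 0]
D(1):
  [0, 0, -4]
  [13, 0, 9]
  [6, 6, 0]
D(2):
  [0, 0, -4]
  [13, 0, 9]
  [6, 6, 0]
D(3):
  [0, 0, -4]
  [13, 0, 9]
  [6, 6, 0]
Answer: W* = [[0, 0, -4], [13, 0, 9], [6, 6, 0]]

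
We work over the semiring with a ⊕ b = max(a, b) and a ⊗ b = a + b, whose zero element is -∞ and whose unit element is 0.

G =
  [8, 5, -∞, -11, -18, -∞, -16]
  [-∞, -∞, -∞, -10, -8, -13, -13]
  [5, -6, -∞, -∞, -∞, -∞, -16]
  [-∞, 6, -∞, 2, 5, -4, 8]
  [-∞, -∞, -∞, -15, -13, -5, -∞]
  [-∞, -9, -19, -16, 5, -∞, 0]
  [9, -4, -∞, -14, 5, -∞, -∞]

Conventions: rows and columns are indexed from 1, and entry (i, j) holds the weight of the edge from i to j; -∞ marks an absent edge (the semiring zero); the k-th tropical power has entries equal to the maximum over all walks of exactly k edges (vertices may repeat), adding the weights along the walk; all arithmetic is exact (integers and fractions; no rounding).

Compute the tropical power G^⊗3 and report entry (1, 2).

G^⊗2:
  [16, 13, -∞, -3, -3, -8, -3]
  [-4, -4, -32, -8, -5, -13, -2]
  [13, 10, -∞, -6, -11, -19, -11]
  [17, 8, -23, 4, 13, 0, 10]
  [-∞, -9, -24, -13, 0, -18, -5]
  [9, -4, -∞, -10, 5, 0, -8]
  [17, 14, -∞, -2, -8, 0, -6]
G^⊗3:
  [24, 21, -27, 5, 5, 0, 5]
  [7, 1, -32, -6, 3, -10, 0]
  [21, 18, -38, 2, 2, -3, 2]
  [25, 22, -19, 6, 15, 8, 12]
  [4, -7, -37, -11, 0, -5, -5]
  [17, 14, -19, -2, 5, 0, 0]
  [25, 22, -19, 6, 6, 1, 6]
Key observation: the optimum is the walk 1->1->1->2, with weight 8 + 8 + 5 = 21.
Optimal value attained by: walk 1->1->1->2.
Answer: (G^⊗3)[1][2] = 21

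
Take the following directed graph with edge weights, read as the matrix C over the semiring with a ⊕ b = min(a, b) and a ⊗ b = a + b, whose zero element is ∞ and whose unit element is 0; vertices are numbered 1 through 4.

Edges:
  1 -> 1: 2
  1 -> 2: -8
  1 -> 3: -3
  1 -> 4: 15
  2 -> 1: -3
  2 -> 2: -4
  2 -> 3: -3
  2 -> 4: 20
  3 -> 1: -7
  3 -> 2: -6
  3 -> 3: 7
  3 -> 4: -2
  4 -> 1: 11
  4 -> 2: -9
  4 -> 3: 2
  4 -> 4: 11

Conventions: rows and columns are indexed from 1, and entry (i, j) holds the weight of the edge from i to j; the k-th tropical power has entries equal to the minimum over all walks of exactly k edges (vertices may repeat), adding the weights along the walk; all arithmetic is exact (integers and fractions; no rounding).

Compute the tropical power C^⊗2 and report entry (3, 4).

C^⊗2:
  [-11, -12, -11, -5]
  [-10, -11, -7, -5]
  [-9, -15, -10, 5]
  [-12, -13, -12, 0]
Key observation: the optimum is the walk 3->3->4, with weight 7 + (-2) = 5.
Optimal value attained by: walk 3->3->4.
Answer: (C^⊗2)[3][4] = 5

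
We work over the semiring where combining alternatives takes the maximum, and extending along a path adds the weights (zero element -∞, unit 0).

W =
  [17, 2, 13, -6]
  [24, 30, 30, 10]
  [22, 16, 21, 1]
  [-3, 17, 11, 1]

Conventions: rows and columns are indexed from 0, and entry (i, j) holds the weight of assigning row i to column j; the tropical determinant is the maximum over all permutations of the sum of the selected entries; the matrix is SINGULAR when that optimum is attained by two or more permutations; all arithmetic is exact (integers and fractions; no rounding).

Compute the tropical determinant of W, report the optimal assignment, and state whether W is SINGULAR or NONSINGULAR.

σ = (0, 1, 2, 3): 17 + 30 + 21 + 1 = 69
σ = (0, 1, 3, 2): 17 + 30 + 1 + 11 = 59
σ = (0, 2, 1, 3): 17 + 30 + 16 + 1 = 64
σ = (0, 2, 3, 1): 17 + 30 + 1 + 17 = 65
σ = (0, 3, 1, 2): 17 + 10 + 16 + 11 = 54
σ = (0, 3, 2, 1): 17 + 10 + 21 + 17 = 65
σ = (1, 0, 2, 3): 2 + 24 + 21 + 1 = 48
σ = (1, 0, 3, 2): 2 + 24 + 1 + 11 = 38
σ = (1, 2, 0, 3): 2 + 30 + 22 + 1 = 55
σ = (1, 2, 3, 0): 2 + 30 + 1 + (-3) = 30
σ = (1, 3, 0, 2): 2 + 10 + 22 + 11 = 45
σ = (1, 3, 2, 0): 2 + 10 + 21 + (-3) = 30
σ = (2, 0, 1, 3): 13 + 24 + 16 + 1 = 54
σ = (2, 0, 3, 1): 13 + 24 + 1 + 17 = 55
σ = (2, 1, 0, 3): 13 + 30 + 22 + 1 = 66
σ = (2, 1, 3, 0): 13 + 30 + 1 + (-3) = 41
σ = (2, 3, 0, 1): 13 + 10 + 22 + 17 = 62
σ = (2, 3, 1, 0): 13 + 10 + 16 + (-3) = 36
σ = (3, 0, 1, 2): (-6) + 24 + 16 + 11 = 45
σ = (3, 0, 2, 1): (-6) + 24 + 21 + 17 = 56
σ = (3, 1, 0, 2): (-6) + 30 + 22 + 11 = 57
σ = (3, 1, 2, 0): (-6) + 30 + 21 + (-3) = 42
σ = (3, 2, 0, 1): (-6) + 30 + 22 + 17 = 63
σ = (3, 2, 1, 0): (-6) + 30 + 16 + (-3) = 37
Optimal value attained by: σ = (0, 1, 2, 3).
Answer: det⊕(W) = 69; verdict: NONSINGULAR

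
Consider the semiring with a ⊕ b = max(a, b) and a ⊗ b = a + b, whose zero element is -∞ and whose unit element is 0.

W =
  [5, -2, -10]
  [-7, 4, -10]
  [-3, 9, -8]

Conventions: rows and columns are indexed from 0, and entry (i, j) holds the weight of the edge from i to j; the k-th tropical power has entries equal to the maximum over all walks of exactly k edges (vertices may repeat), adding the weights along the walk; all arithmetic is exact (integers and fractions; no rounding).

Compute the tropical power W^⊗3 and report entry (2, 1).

W^⊗2:
  [10, 3, -5]
  [-2, 8, -6]
  [2, 13, -1]
W^⊗3:
  [15, 8, 0]
  [3, 12, -2]
  [7, 17, 3]
Key observation: the optimum is the walk 2->1->1->1, with weight 9 + 4 + 4 = 17.
Optimal value attained by: walk 2->1->1->1.
Answer: (W^⊗3)[2][1] = 17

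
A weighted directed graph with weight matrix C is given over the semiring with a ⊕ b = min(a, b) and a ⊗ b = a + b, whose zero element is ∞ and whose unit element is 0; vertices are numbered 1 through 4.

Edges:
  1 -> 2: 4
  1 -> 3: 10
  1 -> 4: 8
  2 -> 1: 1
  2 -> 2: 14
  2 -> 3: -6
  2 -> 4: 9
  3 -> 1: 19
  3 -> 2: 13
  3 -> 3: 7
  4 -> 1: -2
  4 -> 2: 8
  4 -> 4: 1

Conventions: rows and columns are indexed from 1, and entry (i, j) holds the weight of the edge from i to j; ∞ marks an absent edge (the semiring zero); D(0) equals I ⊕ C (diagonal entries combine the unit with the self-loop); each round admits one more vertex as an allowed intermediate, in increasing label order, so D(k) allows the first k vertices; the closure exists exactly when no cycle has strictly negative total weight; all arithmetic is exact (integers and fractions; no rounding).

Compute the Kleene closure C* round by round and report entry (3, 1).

D(0):
  [0, 4, 10, 8]
  [1, 0, -6, 9]
  [19, 13, 0, ∞]
  [-2, 8, ∞, 0]
D(1):
  [0, 4, 10, 8]
  [1, 0, -6, 9]
  [19, 13, 0, 27]
  [-2, 2, 8, 0]
D(2):
  [0, 4, -2, 8]
  [1, 0, -6, 9]
  [14, 13, 0, 22]
  [-2, 2, -4, 0]
D(3):
  [0, 4, -2, 8]
  [1, 0, -6, 9]
  [14, 13, 0, 22]
  [-2, 2, -4, 0]
D(4):
  [0, 4, -2, 8]
  [1, 0, -6, 9]
  [14, 13, 0, 22]
  [-2, 2, -4, 0]
Answer: C*[3][1] = 14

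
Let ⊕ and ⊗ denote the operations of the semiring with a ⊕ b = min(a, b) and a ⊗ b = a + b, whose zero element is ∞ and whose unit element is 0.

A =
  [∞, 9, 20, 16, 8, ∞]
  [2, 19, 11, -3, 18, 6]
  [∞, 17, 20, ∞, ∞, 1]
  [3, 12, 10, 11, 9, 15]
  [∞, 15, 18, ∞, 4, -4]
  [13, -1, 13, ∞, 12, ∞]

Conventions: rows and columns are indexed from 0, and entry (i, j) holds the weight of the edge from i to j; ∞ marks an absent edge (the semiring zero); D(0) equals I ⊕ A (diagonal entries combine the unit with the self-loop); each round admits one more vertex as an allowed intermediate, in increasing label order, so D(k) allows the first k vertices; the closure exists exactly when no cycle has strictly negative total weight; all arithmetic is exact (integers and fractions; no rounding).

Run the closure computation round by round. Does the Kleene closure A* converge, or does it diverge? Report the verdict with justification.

D(0):
  [0, 9, 20, 16, 8, ∞]
  [2, 0, 11, -3, 18, 6]
  [∞, 17, 0, ∞, ∞, 1]
  [3, 12, 10, 0, 9, 15]
  [∞, 15, 18, ∞, 0, -4]
  [13, -1, 13, ∞, 12, 0]
D(1):
  [0, 9, 20, 16, 8, ∞]
  [2, 0, 11, -3, 10, 6]
  [∞, 17, 0, ∞, ∞, 1]
  [3, 12, 10, 0, 9, 15]
  [∞, 15, 18, ∞, 0, -4]
  [13, -1, 13, 29, 12, 0]
D(2):
  [0, 9, 20, 6, 8, 15]
  [2, 0, 11, -3, 10, 6]
  [19, 17, 0, 14, 27, 1]
  [3, 12, 10, 0, 9, 15]
  [17, 15, 18, 12, 0, -4]
  [1, -1, 10, -4, 9, 0]
D(3):
  [0, 9, 20, 6, 8, 15]
  [2, 0, 11, -3, 10, 6]
  [19, 17, 0, 14, 27, 1]
  [3, 12, 10, 0, 9, 11]
  [17, 15, 18, 12, 0, -4]
  [1, -1, 10, -4, 9, 0]
D(4):
  [0, 9, 16, 6, 8, 15]
  [0, 0, 7, -3, 6, 6]
  [17, 17, 0, 14, 23, 1]
  [3, 12, 10, 0, 9, 11]
  [15, 15, 18, 12, 0, -4]
  [-1, -1, 6, -4, 5, 0]
D(5):
  [0, 9, 16, 6, 8, 4]
  [0, 0, 7, -3, 6, 2]
  [17, 17, 0, 14, 23, 1]
  [3, 12, 10, 0, 9, 5]
  [15, 15, 18, 12, 0, -4]
  [-1, -1, 6, -4, 5, 0]
D(6):
  [0, 3, 10, 0, 8, 4]
  [0, 0, 7, -3, 6, 2]
  [0, 0, 0, -3, 6, 1]
  [3, 4, 10, 0, 9, 5]
  [-5, -5, 2, -8, 0, -4]
  [-1, -1, 6, -4, 5, 0]
Key observation: every diagonal entry stays at the unit through all rounds, so no improving cycle exists.
Answer: CONVERGES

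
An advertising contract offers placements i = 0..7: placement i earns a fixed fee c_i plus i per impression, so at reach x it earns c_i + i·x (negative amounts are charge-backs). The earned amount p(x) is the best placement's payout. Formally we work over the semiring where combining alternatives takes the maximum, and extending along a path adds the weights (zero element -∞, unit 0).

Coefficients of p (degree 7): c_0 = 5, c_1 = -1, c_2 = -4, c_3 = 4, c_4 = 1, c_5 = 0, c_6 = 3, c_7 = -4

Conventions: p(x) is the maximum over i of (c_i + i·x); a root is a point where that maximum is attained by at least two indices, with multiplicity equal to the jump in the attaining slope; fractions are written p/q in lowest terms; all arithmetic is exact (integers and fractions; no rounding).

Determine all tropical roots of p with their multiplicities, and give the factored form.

hull edge (i=0, c=5) to (i=6, c=3): slope -1/3, span 6
hull edge (i=6, c=3) to (i=7, c=-4): slope -7, span 1
Factored form: p(x) = -4 ⊗ (x ⊕ 1/3) ⊗ (x ⊕ 1/3) ⊗ (x ⊕ 1/3) ⊗ (x ⊕ 1/3) ⊗ (x ⊕ 1/3) ⊗ (x ⊕ 1/3) ⊗ (x ⊕ 7)
Answer: roots = 1/3 (mult 6), 7 (mult 1)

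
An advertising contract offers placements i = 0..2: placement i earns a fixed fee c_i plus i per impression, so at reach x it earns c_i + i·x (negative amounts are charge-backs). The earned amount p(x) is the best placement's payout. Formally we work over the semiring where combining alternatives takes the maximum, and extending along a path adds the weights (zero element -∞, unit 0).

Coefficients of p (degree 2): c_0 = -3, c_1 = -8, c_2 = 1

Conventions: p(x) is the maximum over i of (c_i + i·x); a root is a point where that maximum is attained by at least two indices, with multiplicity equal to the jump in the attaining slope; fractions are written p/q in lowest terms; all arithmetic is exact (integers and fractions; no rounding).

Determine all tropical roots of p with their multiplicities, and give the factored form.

hull edge (i=0, c=-3) to (i=2, c=1): slope 2, span 2
Factored form: p(x) = 1 ⊗ (x ⊕ (-2)) ⊗ (x ⊕ (-2))
Answer: roots = -2 (mult 2)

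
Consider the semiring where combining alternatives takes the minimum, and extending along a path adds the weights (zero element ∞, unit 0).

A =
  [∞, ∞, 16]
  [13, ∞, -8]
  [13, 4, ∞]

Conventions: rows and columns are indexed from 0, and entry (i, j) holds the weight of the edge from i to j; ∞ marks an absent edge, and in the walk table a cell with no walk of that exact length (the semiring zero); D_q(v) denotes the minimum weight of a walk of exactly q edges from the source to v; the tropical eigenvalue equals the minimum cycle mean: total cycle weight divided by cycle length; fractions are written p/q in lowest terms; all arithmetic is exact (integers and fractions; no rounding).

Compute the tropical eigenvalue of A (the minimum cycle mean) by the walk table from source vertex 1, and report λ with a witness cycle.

q=0: [∞, 0, ∞]
q=1: [13, ∞, -8]
q=2: [5, -4, 29]
q=3: [9, 33, -12]
Optimal cycle mean attained by: cycle 1->2->1, total (-8) + 4, length 2.
Answer: λ = -2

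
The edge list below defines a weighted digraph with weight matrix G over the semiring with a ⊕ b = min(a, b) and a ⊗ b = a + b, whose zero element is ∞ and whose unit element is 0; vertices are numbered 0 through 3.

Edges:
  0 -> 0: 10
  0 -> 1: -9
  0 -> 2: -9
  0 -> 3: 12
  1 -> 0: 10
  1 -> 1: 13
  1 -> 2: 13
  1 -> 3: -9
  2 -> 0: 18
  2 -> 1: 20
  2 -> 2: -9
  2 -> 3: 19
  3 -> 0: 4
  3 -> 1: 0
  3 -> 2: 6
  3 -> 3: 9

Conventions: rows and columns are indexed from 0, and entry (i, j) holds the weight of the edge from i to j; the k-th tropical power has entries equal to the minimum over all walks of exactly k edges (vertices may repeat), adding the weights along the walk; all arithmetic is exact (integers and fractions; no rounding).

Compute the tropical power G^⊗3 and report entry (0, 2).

G^⊗2:
  [1, 1, -18, -18]
  [-5, -9, -3, 0]
  [9, 9, -18, 10]
  [10, -5, -5, -9]
G^⊗3:
  [-14, -18, -27, -9]
  [1, -14, -14, -18]
  [0, 0, -27, 0]
  [-5, -9, -14, -14]
Key observation: the optimum is the walk 0->2->2->2, with weight (-9) + (-9) + (-9) = -27.
Optimal value attained by: walk 0->2->2->2.
Answer: (G^⊗3)[0][2] = -27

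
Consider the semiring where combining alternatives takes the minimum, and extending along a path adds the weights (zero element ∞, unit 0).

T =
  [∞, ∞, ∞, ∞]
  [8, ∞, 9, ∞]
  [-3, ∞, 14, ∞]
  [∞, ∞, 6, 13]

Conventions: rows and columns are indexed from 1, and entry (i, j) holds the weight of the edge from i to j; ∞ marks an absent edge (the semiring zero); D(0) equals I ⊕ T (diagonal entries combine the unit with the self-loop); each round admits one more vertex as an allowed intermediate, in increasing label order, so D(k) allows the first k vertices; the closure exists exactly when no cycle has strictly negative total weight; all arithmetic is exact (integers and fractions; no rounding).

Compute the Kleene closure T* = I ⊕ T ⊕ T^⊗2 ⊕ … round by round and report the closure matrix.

D(0):
  [0, ∞, ∞, ∞]
  [8, 0, 9, ∞]
  [-3, ∞, 0, ∞]
  [∞, ∞, 6, 0]
D(1):
  [0, ∞, ∞, ∞]
  [8, 0, 9, ∞]
  [-3, ∞, 0, ∞]
  [∞, ∞, 6, 0]
D(2):
  [0, ∞, ∞, ∞]
  [8, 0, 9, ∞]
  [-3, ∞, 0, ∞]
  [∞, ∞, 6, 0]
D(3):
  [0, ∞, ∞, ∞]
  [6, 0, 9, ∞]
  [-3, ∞, 0, ∞]
  [3, ∞, 6, 0]
D(4):
  [0, ∞, ∞, ∞]
  [6, 0, 9, ∞]
  [-3, ∞, 0, ∞]
  [3, ∞, 6, 0]
Answer: T* = [[0, ∞, ∞, ∞], [6, 0, 9, ∞], [-3, ∞, 0, ∞], [3, ∞, 6, 0]]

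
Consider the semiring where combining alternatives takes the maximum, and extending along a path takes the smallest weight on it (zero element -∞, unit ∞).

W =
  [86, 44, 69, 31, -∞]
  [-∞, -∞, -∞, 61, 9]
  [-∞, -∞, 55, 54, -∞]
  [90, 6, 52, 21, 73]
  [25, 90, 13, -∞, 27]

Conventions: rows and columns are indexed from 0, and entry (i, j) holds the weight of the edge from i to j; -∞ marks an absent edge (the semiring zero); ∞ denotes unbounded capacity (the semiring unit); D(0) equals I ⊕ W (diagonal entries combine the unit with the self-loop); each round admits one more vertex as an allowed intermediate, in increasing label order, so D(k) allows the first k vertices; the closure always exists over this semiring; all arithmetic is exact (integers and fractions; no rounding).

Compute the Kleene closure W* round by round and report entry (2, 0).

D(0):
  [∞, 44, 69, 31, -∞]
  [-∞, ∞, -∞, 61, 9]
  [-∞, -∞, ∞, 54, -∞]
  [90, 6, 52, ∞, 73]
  [25, 90, 13, -∞, ∞]
D(1):
  [∞, 44, 69, 31, -∞]
  [-∞, ∞, -∞, 61, 9]
  [-∞, -∞, ∞, 54, -∞]
  [90, 44, 69, ∞, 73]
  [25, 90, 25, 25, ∞]
D(2):
  [∞, 44, 69, 44, 9]
  [-∞, ∞, -∞, 61, 9]
  [-∞, -∞, ∞, 54, -∞]
  [90, 44, 69, ∞, 73]
  [25, 90, 25, 61, ∞]
D(3):
  [∞, 44, 69, 54, 9]
  [-∞, ∞, -∞, 61, 9]
  [-∞, -∞, ∞, 54, -∞]
  [90, 44, 69, ∞, 73]
  [25, 90, 25, 61, ∞]
D(4):
  [∞, 44, 69, 54, 54]
  [61, ∞, 61, 61, 61]
  [54, 44, ∞, 54, 54]
  [90, 44, 69, ∞, 73]
  [61, 90, 61, 61, ∞]
D(5):
  [∞, 54, 69, 54, 54]
  [61, ∞, 61, 61, 61]
  [54, 54, ∞, 54, 54]
  [90, 73, 69, ∞, 73]
  [61, 90, 61, 61, ∞]
Answer: W*[2][0] = 54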